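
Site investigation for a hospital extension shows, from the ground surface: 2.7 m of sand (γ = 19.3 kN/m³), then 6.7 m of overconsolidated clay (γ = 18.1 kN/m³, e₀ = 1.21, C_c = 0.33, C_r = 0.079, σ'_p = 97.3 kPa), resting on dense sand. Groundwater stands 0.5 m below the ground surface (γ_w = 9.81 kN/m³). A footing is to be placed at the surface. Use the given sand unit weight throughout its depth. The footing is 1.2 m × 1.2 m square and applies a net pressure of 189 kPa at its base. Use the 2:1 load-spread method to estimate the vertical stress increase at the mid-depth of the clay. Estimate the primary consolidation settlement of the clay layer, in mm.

Mid-depth of clay below the ground surface: z = 2.7 + 6.7/2 = 6.05 m.
Total vertical stress at mid-clay: σ_v = 19.3×2.7 + 18.1×3.35 = 112.75 kPa.
Pore pressure: u = 9.81×(6.05 − 0.5) = 54.446 kPa.
Initial effective stress: σ'_0 = σ_v − u = 112.75 − 54.446 = 58.304 kPa.
Stress increase at mid-clay by the 2:1 spreading method:
Δσ = qBL/((B+z)(L+z)) = 189×1.2×1.2/((1.2+6.05)(1.2+6.05)) = 5.1778 kPa
Final effective stress: σ'_f = 58.304 + 5.1778 = 63.482 kPa.
σ'_f = 63.482 ≤ σ'_p = 97.3 kPa, so the clay remains overconsolidated and only the recompression index applies:
S_c = C_r·H/(1+e₀)·log₁₀(σ'_f/σ'_0) = 0.079×6.7/2.21×log₁₀(63.482/58.304)
    = 0.2395 × 0.036952 = 0.00885 m

S_c ≈ 8.85 mm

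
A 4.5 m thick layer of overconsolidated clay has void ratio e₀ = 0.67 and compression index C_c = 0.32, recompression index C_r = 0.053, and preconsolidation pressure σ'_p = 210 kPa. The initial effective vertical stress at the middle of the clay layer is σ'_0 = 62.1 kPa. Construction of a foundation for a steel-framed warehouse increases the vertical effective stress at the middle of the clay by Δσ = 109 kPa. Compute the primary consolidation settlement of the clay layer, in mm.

S_c ≈ 62.9 mm

Final effective stress: σ'_f = 62.1 + 109 = 171.1 kPa.
σ'_f = 171.1 ≤ σ'_p = 210 kPa, so the clay remains overconsolidated and only the recompression index applies:
S_c = C_r·H/(1+e₀)·log₁₀(σ'_f/σ'_0) = 0.053×4.5/1.67×log₁₀(171.1/62.1)
    = 0.14281 × 0.44016 = 0.06286 m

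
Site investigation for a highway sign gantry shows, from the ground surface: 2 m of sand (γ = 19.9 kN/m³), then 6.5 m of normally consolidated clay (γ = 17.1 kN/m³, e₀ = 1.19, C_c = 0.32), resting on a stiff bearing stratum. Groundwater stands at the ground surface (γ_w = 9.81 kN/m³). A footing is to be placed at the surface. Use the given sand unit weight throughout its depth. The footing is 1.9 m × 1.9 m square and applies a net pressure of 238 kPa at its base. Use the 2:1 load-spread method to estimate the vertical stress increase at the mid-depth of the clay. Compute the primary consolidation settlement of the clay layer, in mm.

S_c ≈ 134 mm

Mid-depth of clay below the ground surface: z = 2 + 6.5/2 = 5.25 m.
Total vertical stress at mid-clay: σ_v = 19.9×2 + 17.1×3.25 = 95.375 kPa.
Pore pressure: u = 9.81×(5.25 − 0) = 51.503 kPa.
Initial effective stress: σ'_0 = σ_v − u = 95.375 − 51.503 = 43.872 kPa.
Stress increase at mid-clay by the 2:1 spreading method:
Δσ = qBL/((B+z)(L+z)) = 238×1.9×1.9/((1.9+5.25)(1.9+5.25)) = 16.806 kPa
Final effective stress: σ'_f = σ'_0 + Δσ = 43.872 + 16.806 = 60.678 kPa.
Normally consolidated clay, so the full stress increment lies on the virgin compression line:
S_c = C_c·H/(1+e₀)·log₁₀(σ'_f/σ'_0) = 0.32×6.5/(1+1.19)×log₁₀(60.678/43.872)
    = 0.94977 × 0.14084 = 0.1338 m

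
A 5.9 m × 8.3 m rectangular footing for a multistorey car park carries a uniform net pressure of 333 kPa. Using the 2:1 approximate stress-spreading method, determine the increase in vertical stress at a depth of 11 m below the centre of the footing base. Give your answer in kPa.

By the 2:1 method the load spreads at 1 horizontal : 2 vertical, so at depth z the loaded area has grown by z in each plan dimension:
Δσ = qBL/((B+z)(L+z)) = 333×5.9×8.3/((5.9+11)(8.3+11)) = 49.995 kPa

Δσ_z ≈ 50 kPa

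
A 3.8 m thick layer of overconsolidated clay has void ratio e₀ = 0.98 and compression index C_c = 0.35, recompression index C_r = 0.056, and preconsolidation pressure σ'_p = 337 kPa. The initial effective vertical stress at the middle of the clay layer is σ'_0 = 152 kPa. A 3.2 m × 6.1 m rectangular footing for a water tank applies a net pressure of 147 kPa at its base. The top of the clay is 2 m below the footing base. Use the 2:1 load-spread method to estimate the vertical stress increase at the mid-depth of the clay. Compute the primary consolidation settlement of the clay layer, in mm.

S_c ≈ 11 mm

Mid-depth of clay below the footing base: z = 2 + 3.8/2 = 3.9 m.
Stress increase at mid-clay by the 2:1 spreading method:
Δσ = qBL/((B+z)(L+z)) = 147×3.2×6.1/((3.2+3.9)(6.1+3.9)) = 40.415 kPa
Final effective stress: σ'_f = 152 + 40.415 = 192.41 kPa.
σ'_f = 192.41 ≤ σ'_p = 337 kPa, so the clay remains overconsolidated and only the recompression index applies:
S_c = C_r·H/(1+e₀)·log₁₀(σ'_f/σ'_0) = 0.056×3.8/1.98×log₁₀(192.41/152)
    = 0.10748 × 0.10238 = 0.011 m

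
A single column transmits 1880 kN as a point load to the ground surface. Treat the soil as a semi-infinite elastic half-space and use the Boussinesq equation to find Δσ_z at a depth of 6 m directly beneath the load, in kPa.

Δσ_z ≈ 24.9 kPa

Boussinesq vertical stress below a point load on an elastic half-space:
Δσ_z = 3P/(2πz²) · [1 + (r/z)²]^(−5/2)
r/z = 0/6 = 0; [1+(r/z)²]^(−5/2) = 1.
Δσ_z = 3×1880/(2π×6²) × 1 = 24.934 × 1 = 24.93 kPa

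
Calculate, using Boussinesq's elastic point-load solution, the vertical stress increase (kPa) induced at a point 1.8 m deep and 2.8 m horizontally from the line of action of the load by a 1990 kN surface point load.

Boussinesq vertical stress below a point load on an elastic half-space:
Δσ_z = 3P/(2πz²) · [1 + (r/z)²]^(−5/2)
r/z = 2.8/1.8 = 1.5556; [1+(r/z)²]^(−5/2) = 0.046239.
Δσ_z = 3×1990/(2π×1.8²) × 0.046239 = 293.26 × 0.046239 = 13.56 kPa

Δσ_z ≈ 13.6 kPa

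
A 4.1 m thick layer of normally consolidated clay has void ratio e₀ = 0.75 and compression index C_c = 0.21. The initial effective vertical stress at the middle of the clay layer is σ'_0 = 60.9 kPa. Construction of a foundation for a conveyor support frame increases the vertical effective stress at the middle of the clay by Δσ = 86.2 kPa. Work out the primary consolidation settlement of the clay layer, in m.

Final effective stress: σ'_f = σ'_0 + Δσ = 60.9 + 86.2 = 147.1 kPa.
Normally consolidated clay, so the full stress increment lies on the virgin compression line:
S_c = C_c·H/(1+e₀)·log₁₀(σ'_f/σ'_0) = 0.21×4.1/(1+0.75)×log₁₀(147.1/60.9)
    = 0.492 × 0.383 = 0.1884 m

S_c ≈ 0.188 m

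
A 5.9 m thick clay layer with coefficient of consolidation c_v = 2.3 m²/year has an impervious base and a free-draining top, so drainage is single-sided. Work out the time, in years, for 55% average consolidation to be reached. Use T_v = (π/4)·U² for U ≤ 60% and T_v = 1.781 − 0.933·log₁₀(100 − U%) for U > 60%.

Drainage path length: H_d = H = 5.9 m (single drainage).
U ≤ 60%: T_v = (π/4)·U² = (π/4)×0.55² = 0.23758.
t = T_v·H_d²/c_v = 0.23758×5.9²/2.3 = 3.596 years.

t ≈ 3.6 years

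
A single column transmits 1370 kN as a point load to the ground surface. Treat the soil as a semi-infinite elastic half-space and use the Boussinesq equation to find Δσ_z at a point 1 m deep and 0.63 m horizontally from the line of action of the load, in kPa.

Δσ_z ≈ 284 kPa

Boussinesq vertical stress below a point load on an elastic half-space:
Δσ_z = 3P/(2πz²) · [1 + (r/z)²]^(−5/2)
r/z = 0.63/1 = 0.63; [1+(r/z)²]^(−5/2) = 0.4336.
Δσ_z = 3×1370/(2π×1²) × 0.4336 = 654.13 × 0.4336 = 283.6 kPa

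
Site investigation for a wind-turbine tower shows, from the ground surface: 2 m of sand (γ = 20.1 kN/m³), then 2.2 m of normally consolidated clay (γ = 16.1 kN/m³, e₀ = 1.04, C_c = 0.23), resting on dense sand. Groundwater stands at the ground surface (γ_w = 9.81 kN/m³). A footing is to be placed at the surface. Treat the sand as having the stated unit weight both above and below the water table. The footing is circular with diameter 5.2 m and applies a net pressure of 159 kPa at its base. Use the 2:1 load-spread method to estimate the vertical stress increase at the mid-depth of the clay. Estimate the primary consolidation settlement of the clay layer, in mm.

S_c ≈ 128 mm

Mid-depth of clay below the ground surface: z = 2 + 2.2/2 = 3.1 m.
Total vertical stress at mid-clay: σ_v = 20.1×2 + 16.1×1.1 = 57.91 kPa.
Pore pressure: u = 9.81×(3.1 − 0) = 30.411 kPa.
Initial effective stress: σ'_0 = σ_v − u = 57.91 − 30.411 = 27.499 kPa.
Stress increase at mid-clay by the 2:1 spreading method:
Δσ ≈ qD²/(D+z)² = 159×5.2²/(5.2+3.1)² = 62.409 kPa
Final effective stress: σ'_f = σ'_0 + Δσ = 27.499 + 62.409 = 89.908 kPa.
Normally consolidated clay, so the full stress increment lies on the virgin compression line:
S_c = C_c·H/(1+e₀)·log₁₀(σ'_f/σ'_0) = 0.23×2.2/(1+1.04)×log₁₀(89.908/27.499)
    = 0.24804 × 0.51448 = 0.1276 m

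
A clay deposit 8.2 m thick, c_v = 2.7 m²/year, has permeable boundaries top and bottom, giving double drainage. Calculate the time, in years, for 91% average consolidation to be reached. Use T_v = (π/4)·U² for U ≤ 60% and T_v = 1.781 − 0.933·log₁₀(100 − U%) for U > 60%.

Drainage path length: H_d = H/2 = 4.1 m (double drainage).
U > 60%: T_v = 1.781 − 0.933·log₁₀(100 − 91) = 0.89069.
t = T_v·H_d²/c_v = 0.89069×4.1²/2.7 = 5.545 years.

t ≈ 5.55 years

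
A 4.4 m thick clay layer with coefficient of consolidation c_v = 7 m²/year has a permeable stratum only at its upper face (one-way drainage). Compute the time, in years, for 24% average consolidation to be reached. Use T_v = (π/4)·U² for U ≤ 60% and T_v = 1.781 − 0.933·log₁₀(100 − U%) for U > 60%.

t ≈ 0.125 years

Drainage path length: H_d = H = 4.4 m (single drainage).
U ≤ 60%: T_v = (π/4)·U² = (π/4)×0.24² = 0.045239.
t = T_v·H_d²/c_v = 0.045239×4.4²/7 = 0.1251 years.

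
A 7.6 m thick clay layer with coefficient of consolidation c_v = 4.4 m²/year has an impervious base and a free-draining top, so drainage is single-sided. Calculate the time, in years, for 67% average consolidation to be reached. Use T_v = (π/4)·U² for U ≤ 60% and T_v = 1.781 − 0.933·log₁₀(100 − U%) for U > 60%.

t ≈ 4.78 years

Drainage path length: H_d = H = 7.6 m (single drainage).
U > 60%: T_v = 1.781 − 0.933·log₁₀(100 − 67) = 0.36423.
t = T_v·H_d²/c_v = 0.36423×7.6²/4.4 = 4.781 years.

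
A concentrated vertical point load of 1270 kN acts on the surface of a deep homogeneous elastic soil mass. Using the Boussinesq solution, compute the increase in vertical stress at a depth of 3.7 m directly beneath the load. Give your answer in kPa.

Δσ_z ≈ 44.3 kPa

Boussinesq vertical stress below a point load on an elastic half-space:
Δσ_z = 3P/(2πz²) · [1 + (r/z)²]^(−5/2)
r/z = 0/3.7 = 0; [1+(r/z)²]^(−5/2) = 1.
Δσ_z = 3×1270/(2π×3.7²) × 1 = 44.294 × 1 = 44.29 kPa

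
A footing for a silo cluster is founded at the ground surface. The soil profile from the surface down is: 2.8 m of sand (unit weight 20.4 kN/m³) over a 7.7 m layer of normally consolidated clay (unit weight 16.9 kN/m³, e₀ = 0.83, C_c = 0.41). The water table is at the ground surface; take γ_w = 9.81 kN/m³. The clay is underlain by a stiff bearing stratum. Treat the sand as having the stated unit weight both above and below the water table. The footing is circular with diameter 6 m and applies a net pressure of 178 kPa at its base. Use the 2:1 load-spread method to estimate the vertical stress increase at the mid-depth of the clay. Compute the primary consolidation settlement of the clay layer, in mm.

Mid-depth of clay below the ground surface: z = 2.8 + 7.7/2 = 6.65 m.
Total vertical stress at mid-clay: σ_v = 20.4×2.8 + 16.9×3.85 = 122.18 kPa.
Pore pressure: u = 9.81×(6.65 − 0) = 65.237 kPa.
Initial effective stress: σ'_0 = σ_v − u = 122.18 − 65.237 = 56.943 kPa.
Stress increase at mid-clay by the 2:1 spreading method:
Δσ ≈ qD²/(D+z)² = 178×6²/(6+6.65)² = 40.044 kPa
Final effective stress: σ'_f = σ'_0 + Δσ = 56.943 + 40.044 = 96.987 kPa.
Normally consolidated clay, so the full stress increment lies on the virgin compression line:
S_c = C_c·H/(1+e₀)·log₁₀(σ'_f/σ'_0) = 0.41×7.7/(1+0.83)×log₁₀(96.987/56.943)
    = 1.7251 × 0.23127 = 0.399 m

S_c ≈ 399 mm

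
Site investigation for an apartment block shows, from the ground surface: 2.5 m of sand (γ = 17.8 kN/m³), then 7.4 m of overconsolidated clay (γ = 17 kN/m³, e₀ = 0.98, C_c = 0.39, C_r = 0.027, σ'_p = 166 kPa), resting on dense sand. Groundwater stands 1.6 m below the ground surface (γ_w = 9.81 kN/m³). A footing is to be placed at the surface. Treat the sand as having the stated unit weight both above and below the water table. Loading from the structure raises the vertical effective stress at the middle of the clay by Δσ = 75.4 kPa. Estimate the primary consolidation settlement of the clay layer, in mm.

Mid-depth of clay below the ground surface: z = 2.5 + 7.4/2 = 6.2 m.
Total vertical stress at mid-clay: σ_v = 17.8×2.5 + 17×3.7 = 107.4 kPa.
Pore pressure: u = 9.81×(6.2 − 1.6) = 45.126 kPa.
Initial effective stress: σ'_0 = σ_v − u = 107.4 − 45.126 = 62.274 kPa.
Final effective stress: σ'_f = 62.274 + 75.4 = 137.67 kPa.
σ'_f = 137.67 ≤ σ'_p = 166 kPa, so the clay remains overconsolidated and only the recompression index applies:
S_c = C_r·H/(1+e₀)·log₁₀(σ'_f/σ'_0) = 0.027×7.4/1.98×log₁₀(137.67/62.274)
    = 0.10091 × 0.34453 = 0.03477 m

S_c ≈ 34.8 mm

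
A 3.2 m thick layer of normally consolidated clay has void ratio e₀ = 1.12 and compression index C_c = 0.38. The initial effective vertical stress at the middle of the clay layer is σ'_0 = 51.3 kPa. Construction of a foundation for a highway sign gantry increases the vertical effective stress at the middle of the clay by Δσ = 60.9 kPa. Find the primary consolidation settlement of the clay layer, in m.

Final effective stress: σ'_f = σ'_0 + Δσ = 51.3 + 60.9 = 112.2 kPa.
Normally consolidated clay, so the full stress increment lies on the virgin compression line:
S_c = C_c·H/(1+e₀)·log₁₀(σ'_f/σ'_0) = 0.38×3.2/(1+1.12)×log₁₀(112.2/51.3)
    = 0.57358 × 0.33988 = 0.1949 m

S_c ≈ 0.195 m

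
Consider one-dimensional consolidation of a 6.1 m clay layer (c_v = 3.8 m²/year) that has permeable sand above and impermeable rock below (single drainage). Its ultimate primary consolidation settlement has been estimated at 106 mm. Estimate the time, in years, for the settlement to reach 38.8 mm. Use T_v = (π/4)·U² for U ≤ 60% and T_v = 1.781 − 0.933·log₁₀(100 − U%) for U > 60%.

Drainage path length: H_d = H = 6.1 m (single drainage).
U = S(t)/S_ult = 38.8/106 = 0.366.
U ≤ 60%: T_v = (π/4)·U² = (π/4)×0.36604² = 0.10523.
t = T_v·H_d²/c_v = 0.10523×6.1²/3.8 = 1.03 years.

t ≈ 1.03 years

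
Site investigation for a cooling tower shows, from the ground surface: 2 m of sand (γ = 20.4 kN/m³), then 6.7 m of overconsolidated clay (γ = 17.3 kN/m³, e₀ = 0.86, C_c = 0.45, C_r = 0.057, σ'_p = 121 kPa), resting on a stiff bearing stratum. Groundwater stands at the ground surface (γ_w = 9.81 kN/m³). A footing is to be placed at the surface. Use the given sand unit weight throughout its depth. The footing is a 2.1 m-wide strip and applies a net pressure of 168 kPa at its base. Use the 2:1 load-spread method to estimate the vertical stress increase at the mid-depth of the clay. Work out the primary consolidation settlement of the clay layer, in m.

Mid-depth of clay below the ground surface: z = 2 + 6.7/2 = 5.35 m.
Total vertical stress at mid-clay: σ_v = 20.4×2 + 17.3×3.35 = 98.755 kPa.
Pore pressure: u = 9.81×(5.35 − 0) = 52.483 kPa.
Initial effective stress: σ'_0 = σ_v − u = 98.755 − 52.483 = 46.272 kPa.
Stress increase at mid-clay by the 2:1 spreading method:
Δσ = qB/(B+z) = 168×2.1/(2.1+5.35) = 47.356 kPa
Final effective stress: σ'_f = 46.272 + 47.356 = 93.628 kPa.
σ'_f = 93.628 ≤ σ'_p = 121 kPa, so the clay remains overconsolidated and only the recompression index applies:
S_c = C_r·H/(1+e₀)·log₁₀(σ'_f/σ'_0) = 0.057×6.7/1.86×log₁₀(93.628/46.272)
    = 0.20533 × 0.30609 = 0.06285 m

S_c ≈ 0.0628 m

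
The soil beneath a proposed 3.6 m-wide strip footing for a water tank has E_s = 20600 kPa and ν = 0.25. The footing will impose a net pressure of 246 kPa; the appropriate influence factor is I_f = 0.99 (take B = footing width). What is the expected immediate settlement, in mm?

Immediate (elastic) settlement: S_e = q·B·(1−ν²)/E_s · I_f.
S_e = 246 × 3.6 × (1 − 0.25²) / 20600 × 0.99
    = 246 × 3.6 × 0.9375 / 20600 × 0.99
    = 0.0399 m = 39.9 mm

S_e ≈ 39.9 mm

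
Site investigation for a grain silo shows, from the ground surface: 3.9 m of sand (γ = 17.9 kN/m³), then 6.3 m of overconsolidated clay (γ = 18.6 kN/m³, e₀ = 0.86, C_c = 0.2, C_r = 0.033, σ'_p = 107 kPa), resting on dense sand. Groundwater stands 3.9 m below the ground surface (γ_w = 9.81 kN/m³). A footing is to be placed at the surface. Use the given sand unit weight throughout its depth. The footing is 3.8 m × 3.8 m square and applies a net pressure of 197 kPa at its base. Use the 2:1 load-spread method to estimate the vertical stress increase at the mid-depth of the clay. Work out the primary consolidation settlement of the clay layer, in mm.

S_c ≈ 42.3 mm

Mid-depth of clay below the ground surface: z = 3.9 + 6.3/2 = 7.05 m.
Total vertical stress at mid-clay: σ_v = 17.9×3.9 + 18.6×3.15 = 128.4 kPa.
Pore pressure: u = 9.81×(7.05 − 3.9) = 30.902 kPa.
Initial effective stress: σ'_0 = σ_v − u = 128.4 − 30.902 = 97.498 kPa.
Stress increase at mid-clay by the 2:1 spreading method:
Δσ = qBL/((B+z)(L+z)) = 197×3.8×3.8/((3.8+7.05)(3.8+7.05)) = 24.164 kPa
Final effective stress: σ'_f = 97.498 + 24.164 = 121.66 kPa.
σ'_f = 121.66 > σ'_p = 107 kPa, so the stress path crosses the preconsolidation pressure — recompression up to σ'_p, then virgin compression beyond:
S_c = H/(1+e₀)·[C_r·log₁₀(σ'_p/σ'_0) + C_c·log₁₀(σ'_f/σ'_p)]
    = 6.3/1.86 × [0.033×log₁₀(107/97.498) + 0.2×log₁₀(121.66/107)]
    = 3.3871 × [0.0013328 + 0.011153] = 0.04229 m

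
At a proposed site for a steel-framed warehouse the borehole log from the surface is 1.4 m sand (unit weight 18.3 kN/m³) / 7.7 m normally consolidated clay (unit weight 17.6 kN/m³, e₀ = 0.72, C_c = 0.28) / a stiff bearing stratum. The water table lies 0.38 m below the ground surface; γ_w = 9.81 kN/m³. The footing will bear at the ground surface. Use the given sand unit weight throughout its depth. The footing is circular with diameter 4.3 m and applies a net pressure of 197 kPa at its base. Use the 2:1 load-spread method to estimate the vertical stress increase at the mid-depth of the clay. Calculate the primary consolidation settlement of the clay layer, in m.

Mid-depth of clay below the ground surface: z = 1.4 + 7.7/2 = 5.25 m.
Total vertical stress at mid-clay: σ_v = 18.3×1.4 + 17.6×3.85 = 93.38 kPa.
Pore pressure: u = 9.81×(5.25 − 0.38) = 47.775 kPa.
Initial effective stress: σ'_0 = σ_v − u = 93.38 − 47.775 = 45.605 kPa.
Stress increase at mid-clay by the 2:1 spreading method:
Δσ ≈ qD²/(D+z)² = 197×4.3²/(4.3+5.25)² = 39.939 kPa
Final effective stress: σ'_f = σ'_0 + Δσ = 45.605 + 39.939 = 85.544 kPa.
Normally consolidated clay, so the full stress increment lies on the virgin compression line:
S_c = C_c·H/(1+e₀)·log₁₀(σ'_f/σ'_0) = 0.28×7.7/(1+0.72)×log₁₀(85.544/45.605)
    = 1.2535 × 0.27318 = 0.3424 m

S_c ≈ 0.342 m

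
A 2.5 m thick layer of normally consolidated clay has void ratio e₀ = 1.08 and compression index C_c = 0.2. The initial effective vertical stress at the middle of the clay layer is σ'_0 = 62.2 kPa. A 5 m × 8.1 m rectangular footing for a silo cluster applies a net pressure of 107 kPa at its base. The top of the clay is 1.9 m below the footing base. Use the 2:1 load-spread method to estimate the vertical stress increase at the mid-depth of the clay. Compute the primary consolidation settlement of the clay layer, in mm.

Mid-depth of clay below the footing base: z = 1.9 + 2.5/2 = 3.15 m.
Stress increase at mid-clay by the 2:1 spreading method:
Δσ = qBL/((B+z)(L+z)) = 107×5×8.1/((5+3.15)(8.1+3.15)) = 47.264 kPa
Final effective stress: σ'_f = σ'_0 + Δσ = 62.2 + 47.264 = 109.46 kPa.
Normally consolidated clay, so the full stress increment lies on the virgin compression line:
S_c = C_c·H/(1+e₀)·log₁₀(σ'_f/σ'_0) = 0.2×2.5/(1+1.08)×log₁₀(109.46/62.2)
    = 0.24038 × 0.24547 = 0.05901 m

S_c ≈ 59 mm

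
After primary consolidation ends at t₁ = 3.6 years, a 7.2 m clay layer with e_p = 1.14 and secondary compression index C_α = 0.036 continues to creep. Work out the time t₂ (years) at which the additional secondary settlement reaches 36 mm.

t₂ ≈ 7.14 years

S_s = C_α·H/(1+e_p)·log₁₀(t₂/t₁) ⇒ log₁₀(t₂/t₁) = S_s·(1+e_p)/(C_α·H).
log₁₀(t₂/t₁) = 0.036 × (1+1.14) / (0.036×7.2) = 0.2972
t₂ = t₁ × 10^0.2972 = 3.6 × 1.983 = 7.137 years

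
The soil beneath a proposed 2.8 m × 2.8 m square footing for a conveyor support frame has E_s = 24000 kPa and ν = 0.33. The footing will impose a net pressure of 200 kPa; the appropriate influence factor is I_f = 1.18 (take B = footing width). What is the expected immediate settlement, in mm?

Immediate (elastic) settlement: S_e = q·B·(1−ν²)/E_s · I_f.
S_e = 200 × 2.8 × (1 − 0.33²) / 24000 × 1.18
    = 200 × 2.8 × 0.8911 / 24000 × 1.18
    = 0.02453 m = 24.53 mm

S_e ≈ 24.5 mm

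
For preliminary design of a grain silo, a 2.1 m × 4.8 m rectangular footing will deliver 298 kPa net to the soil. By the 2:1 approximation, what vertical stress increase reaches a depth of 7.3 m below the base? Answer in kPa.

By the 2:1 method the load spreads at 1 horizontal : 2 vertical, so at depth z the loaded area has grown by z in each plan dimension:
Δσ = qBL/((B+z)(L+z)) = 298×2.1×4.8/((2.1+7.3)(4.8+7.3)) = 26.41 kPa

Δσ_z ≈ 26.4 kPa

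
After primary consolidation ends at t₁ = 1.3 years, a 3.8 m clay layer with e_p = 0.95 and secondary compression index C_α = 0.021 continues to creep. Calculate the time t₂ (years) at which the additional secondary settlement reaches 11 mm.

S_s = C_α·H/(1+e_p)·log₁₀(t₂/t₁) ⇒ log₁₀(t₂/t₁) = S_s·(1+e_p)/(C_α·H).
log₁₀(t₂/t₁) = 0.011 × (1+0.95) / (0.021×3.8) = 0.2688
t₂ = t₁ × 10^0.2688 = 1.3 × 1.857 = 2.414 years

t₂ ≈ 2.41 years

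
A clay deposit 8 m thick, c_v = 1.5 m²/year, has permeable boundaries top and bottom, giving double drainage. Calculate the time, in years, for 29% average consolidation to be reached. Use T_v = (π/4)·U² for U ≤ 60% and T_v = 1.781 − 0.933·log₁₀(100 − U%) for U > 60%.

Drainage path length: H_d = H/2 = 4 m (double drainage).
U ≤ 60%: T_v = (π/4)·U² = (π/4)×0.29² = 0.066052.
t = T_v·H_d²/c_v = 0.066052×4²/1.5 = 0.7046 years.

t ≈ 0.705 years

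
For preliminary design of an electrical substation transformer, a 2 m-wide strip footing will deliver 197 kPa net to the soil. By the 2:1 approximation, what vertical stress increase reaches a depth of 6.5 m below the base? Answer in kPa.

Δσ_z ≈ 46.4 kPa

By the 2:1 method the load spreads at 1 horizontal : 2 vertical, so at depth z the loaded area has grown by z in each plan dimension:
Δσ = qB/(B+z) = 197×2/(2+6.5) = 46.353 kPa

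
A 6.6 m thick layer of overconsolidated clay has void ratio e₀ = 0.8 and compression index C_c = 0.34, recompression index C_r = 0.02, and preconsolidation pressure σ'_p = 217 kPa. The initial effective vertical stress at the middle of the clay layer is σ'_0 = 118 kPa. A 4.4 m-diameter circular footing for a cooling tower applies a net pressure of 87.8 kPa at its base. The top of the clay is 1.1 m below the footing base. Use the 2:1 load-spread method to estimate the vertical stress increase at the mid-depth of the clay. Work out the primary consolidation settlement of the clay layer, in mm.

Mid-depth of clay below the footing base: z = 1.1 + 6.6/2 = 4.4 m.
Stress increase at mid-clay by the 2:1 spreading method:
Δσ ≈ qD²/(D+z)² = 87.8×4.4²/(4.4+4.4)² = 21.95 kPa
Final effective stress: σ'_f = 118 + 21.95 = 139.95 kPa.
σ'_f = 139.95 ≤ σ'_p = 217 kPa, so the clay remains overconsolidated and only the recompression index applies:
S_c = C_r·H/(1+e₀)·log₁₀(σ'_f/σ'_0) = 0.02×6.6/1.8×log₁₀(139.95/118)
    = 0.073334 × 0.074091 = 0.005433 m

S_c ≈ 5.43 mm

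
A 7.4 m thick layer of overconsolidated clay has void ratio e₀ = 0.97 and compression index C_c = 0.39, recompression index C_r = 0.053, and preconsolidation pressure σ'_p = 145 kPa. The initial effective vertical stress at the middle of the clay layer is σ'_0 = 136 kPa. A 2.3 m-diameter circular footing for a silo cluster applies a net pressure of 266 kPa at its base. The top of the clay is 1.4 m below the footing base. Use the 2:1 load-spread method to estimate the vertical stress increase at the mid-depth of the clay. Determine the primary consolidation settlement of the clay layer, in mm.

Mid-depth of clay below the footing base: z = 1.4 + 7.4/2 = 5.1 m.
Stress increase at mid-clay by the 2:1 spreading method:
Δσ ≈ qD²/(D+z)² = 266×2.3²/(2.3+5.1)² = 25.696 kPa
Final effective stress: σ'_f = 136 + 25.696 = 161.7 kPa.
σ'_f = 161.7 > σ'_p = 145 kPa, so the stress path crosses the preconsolidation pressure — recompression up to σ'_p, then virgin compression beyond:
S_c = H/(1+e₀)·[C_r·log₁₀(σ'_p/σ'_0) + C_c·log₁₀(σ'_f/σ'_p)]
    = 7.4/1.97 × [0.053×log₁₀(145/136) + 0.39×log₁₀(161.7/145)]
    = 3.7563 × [0.0014749 + 0.018463] = 0.07489 m

S_c ≈ 74.9 mm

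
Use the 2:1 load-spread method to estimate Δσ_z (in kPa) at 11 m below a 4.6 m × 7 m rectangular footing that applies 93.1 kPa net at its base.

By the 2:1 method the load spreads at 1 horizontal : 2 vertical, so at depth z the loaded area has grown by z in each plan dimension:
Δσ = qBL/((B+z)(L+z)) = 93.1×4.6×7/((4.6+11)(7+11)) = 10.676 kPa

Δσ_z ≈ 10.7 kPa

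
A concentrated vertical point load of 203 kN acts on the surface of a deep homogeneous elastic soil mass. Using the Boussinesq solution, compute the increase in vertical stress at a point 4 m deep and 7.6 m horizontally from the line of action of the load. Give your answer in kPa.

Δσ_z ≈ 0.133 kPa

Boussinesq vertical stress below a point load on an elastic half-space:
Δσ_z = 3P/(2πz²) · [1 + (r/z)²]^(−5/2)
r/z = 7.6/4 = 1.9; [1+(r/z)²]^(−5/2) = 0.021915.
Δσ_z = 3×203/(2π×4²) × 0.021915 = 6.0578 × 0.021915 = 0.1328 kPa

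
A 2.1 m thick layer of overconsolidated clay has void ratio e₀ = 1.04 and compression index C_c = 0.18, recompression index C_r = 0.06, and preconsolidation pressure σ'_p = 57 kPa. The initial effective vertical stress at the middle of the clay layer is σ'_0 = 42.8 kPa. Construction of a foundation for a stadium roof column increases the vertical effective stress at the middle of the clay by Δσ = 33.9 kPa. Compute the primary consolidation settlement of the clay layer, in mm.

S_c ≈ 31.6 mm

Final effective stress: σ'_f = 42.8 + 33.9 = 76.7 kPa.
σ'_f = 76.7 > σ'_p = 57 kPa, so the stress path crosses the preconsolidation pressure — recompression up to σ'_p, then virgin compression beyond:
S_c = H/(1+e₀)·[C_r·log₁₀(σ'_p/σ'_0) + C_c·log₁₀(σ'_f/σ'_p)]
    = 2.1/2.04 × [0.06×log₁₀(57/42.8) + 0.18×log₁₀(76.7/57)]
    = 1.0294 × [0.0074659 + 0.023206] = 0.03157 m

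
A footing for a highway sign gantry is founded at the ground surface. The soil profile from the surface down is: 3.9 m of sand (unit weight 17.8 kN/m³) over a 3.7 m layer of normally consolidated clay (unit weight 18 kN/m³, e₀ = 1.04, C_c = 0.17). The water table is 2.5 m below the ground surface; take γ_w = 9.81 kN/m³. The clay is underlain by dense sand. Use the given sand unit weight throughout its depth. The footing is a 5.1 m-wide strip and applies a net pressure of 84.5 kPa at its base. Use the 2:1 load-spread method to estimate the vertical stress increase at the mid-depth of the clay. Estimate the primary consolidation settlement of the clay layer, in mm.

Mid-depth of clay below the ground surface: z = 3.9 + 3.7/2 = 5.75 m.
Total vertical stress at mid-clay: σ_v = 17.8×3.9 + 18×1.85 = 102.72 kPa.
Pore pressure: u = 9.81×(5.75 − 2.5) = 31.883 kPa.
Initial effective stress: σ'_0 = σ_v − u = 102.72 − 31.883 = 70.837 kPa.
Stress increase at mid-clay by the 2:1 spreading method:
Δσ = qB/(B+z) = 84.5×5.1/(5.1+5.75) = 39.719 kPa
Final effective stress: σ'_f = σ'_0 + Δσ = 70.837 + 39.719 = 110.56 kPa.
Normally consolidated clay, so the full stress increment lies on the virgin compression line:
S_c = C_c·H/(1+e₀)·log₁₀(σ'_f/σ'_0) = 0.17×3.7/(1+1.04)×log₁₀(110.56/70.837)
    = 0.30833 × 0.19334 = 0.05961 m

S_c ≈ 59.6 mm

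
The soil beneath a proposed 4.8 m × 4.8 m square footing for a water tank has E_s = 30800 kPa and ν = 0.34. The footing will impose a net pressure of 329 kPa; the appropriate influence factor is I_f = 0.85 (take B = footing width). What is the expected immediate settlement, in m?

Immediate (elastic) settlement: S_e = q·B·(1−ν²)/E_s · I_f.
S_e = 329 × 4.8 × (1 − 0.34²) / 30800 × 0.85
    = 329 × 4.8 × 0.8844 / 30800 × 0.85
    = 0.03854 m

S_e ≈ 0.0385 m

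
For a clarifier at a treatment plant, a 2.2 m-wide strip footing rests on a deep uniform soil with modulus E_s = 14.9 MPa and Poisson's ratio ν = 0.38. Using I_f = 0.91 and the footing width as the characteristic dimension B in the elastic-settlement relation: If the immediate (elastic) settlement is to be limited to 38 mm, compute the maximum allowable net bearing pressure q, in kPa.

E_s = 14.9 MPa = 14900 kPa.
S_e = q·B·(1−ν²)/E_s · I_f  ⇒  q = S_e·E_s / (B·(1−ν²)·I_f).
q = 0.038 × 14900 / (2.2 × 0.8556 × 0.91) = 330.5 kPa

q ≈ 331 kPa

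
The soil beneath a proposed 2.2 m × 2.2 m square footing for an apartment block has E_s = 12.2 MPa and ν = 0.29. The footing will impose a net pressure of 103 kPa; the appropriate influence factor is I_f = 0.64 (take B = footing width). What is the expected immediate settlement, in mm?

Immediate (elastic) settlement: S_e = q·B·(1−ν²)/E_s · I_f.
E_s = 12.2 MPa = 12200 kPa.
S_e = 103 × 2.2 × (1 − 0.29²) / 12200 × 0.64
    = 103 × 2.2 × 0.9159 / 12200 × 0.64
    = 0.01089 m = 10.89 mm

S_e ≈ 10.9 mm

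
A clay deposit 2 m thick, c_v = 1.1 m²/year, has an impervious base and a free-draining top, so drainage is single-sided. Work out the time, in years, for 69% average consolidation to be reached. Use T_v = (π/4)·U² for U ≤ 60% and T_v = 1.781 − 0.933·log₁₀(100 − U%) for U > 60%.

Drainage path length: H_d = H = 2 m (single drainage).
U > 60%: T_v = 1.781 − 0.933·log₁₀(100 − 69) = 0.38956.
t = T_v·H_d²/c_v = 0.38956×2²/1.1 = 1.417 years.

t ≈ 1.42 years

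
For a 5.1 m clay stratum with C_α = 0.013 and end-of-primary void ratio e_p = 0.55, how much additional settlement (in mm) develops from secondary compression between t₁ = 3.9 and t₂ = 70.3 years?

S_s ≈ 53.7 mm

Secondary compression: S_s = C_α·H/(1+e_p)·log₁₀(t₂/t₁)
S_s = 0.013×5.1/(1+0.55)×log₁₀(70.3/3.9)
    = 0.04277 × 1.256 = 0.05372 m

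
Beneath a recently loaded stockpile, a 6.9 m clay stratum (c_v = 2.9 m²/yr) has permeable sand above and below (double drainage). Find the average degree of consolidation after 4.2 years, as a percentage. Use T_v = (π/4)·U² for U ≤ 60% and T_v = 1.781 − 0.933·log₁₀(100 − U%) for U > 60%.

U ≈ 93.5 %

Drainage path length: H_d = H/2 = 3.45 m (double drainage).
T_v = c_v·t/H_d² = 2.9×4.2/3.45² = 1.0233.
T_v = 1.0233 corresponds to the U > 60% branch:
U = 1 − 10^((1.781 − T_v)/0.933)/100 = 0.9351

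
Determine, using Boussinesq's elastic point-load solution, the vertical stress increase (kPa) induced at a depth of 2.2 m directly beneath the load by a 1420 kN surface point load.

Δσ_z ≈ 140 kPa

Boussinesq vertical stress below a point load on an elastic half-space:
Δσ_z = 3P/(2πz²) · [1 + (r/z)²]^(−5/2)
r/z = 0/2.2 = 0; [1+(r/z)²]^(−5/2) = 1.
Δσ_z = 3×1420/(2π×2.2²) × 1 = 140.08 × 1 = 140.1 kPa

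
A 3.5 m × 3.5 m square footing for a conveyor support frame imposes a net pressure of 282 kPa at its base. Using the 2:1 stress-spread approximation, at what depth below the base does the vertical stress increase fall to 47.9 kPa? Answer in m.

2:1 spreading — at depth z the loaded area has grown by z in each plan dimension:
qB²/(B+z)² = Δσ_z ⇒ z = B(√(q/Δσ_z) − 1) = 3.5×(√(282/47.9) − 1) = 4.992 m

z ≈ 4.99 m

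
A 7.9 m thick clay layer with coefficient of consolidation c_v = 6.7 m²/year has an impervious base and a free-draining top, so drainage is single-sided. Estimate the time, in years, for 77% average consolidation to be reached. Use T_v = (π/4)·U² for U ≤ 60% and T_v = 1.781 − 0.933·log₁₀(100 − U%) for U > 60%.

Drainage path length: H_d = H = 7.9 m (single drainage).
U > 60%: T_v = 1.781 − 0.933·log₁₀(100 − 77) = 0.51051.
t = T_v·H_d²/c_v = 0.51051×7.9²/6.7 = 4.755 years.

t ≈ 4.76 years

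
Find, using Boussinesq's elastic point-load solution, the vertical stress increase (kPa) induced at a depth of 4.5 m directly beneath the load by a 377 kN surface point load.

Δσ_z ≈ 8.89 kPa

Boussinesq vertical stress below a point load on an elastic half-space:
Δσ_z = 3P/(2πz²) · [1 + (r/z)²]^(−5/2)
r/z = 0/4.5 = 0; [1+(r/z)²]^(−5/2) = 1.
Δσ_z = 3×377/(2π×4.5²) × 1 = 8.8891 × 1 = 8.889 kPa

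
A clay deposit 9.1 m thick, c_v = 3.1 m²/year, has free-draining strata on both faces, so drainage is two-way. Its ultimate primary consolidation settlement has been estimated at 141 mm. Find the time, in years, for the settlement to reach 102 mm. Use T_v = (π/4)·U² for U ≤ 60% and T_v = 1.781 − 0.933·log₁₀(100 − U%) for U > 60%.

Drainage path length: H_d = H/2 = 4.55 m (double drainage).
U = S(t)/S_ult = 102/141 = 0.7234.
U > 60%: T_v = 1.781 − 0.933·log₁₀(100 − 72.34) = 0.43576.
t = T_v·H_d²/c_v = 0.43576×4.55²/3.1 = 2.91 years.

t ≈ 2.91 years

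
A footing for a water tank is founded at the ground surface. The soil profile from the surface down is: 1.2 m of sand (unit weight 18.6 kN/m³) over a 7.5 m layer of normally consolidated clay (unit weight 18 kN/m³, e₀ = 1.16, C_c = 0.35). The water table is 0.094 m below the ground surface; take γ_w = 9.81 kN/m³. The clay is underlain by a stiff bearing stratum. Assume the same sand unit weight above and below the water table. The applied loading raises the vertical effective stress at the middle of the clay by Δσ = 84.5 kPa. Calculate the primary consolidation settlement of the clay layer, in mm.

S_c ≈ 580 mm

Mid-depth of clay below the ground surface: z = 1.2 + 7.5/2 = 4.95 m.
Total vertical stress at mid-clay: σ_v = 18.6×1.2 + 18×3.75 = 89.82 kPa.
Pore pressure: u = 9.81×(4.95 − 0.094) = 47.637 kPa.
Initial effective stress: σ'_0 = σ_v − u = 89.82 − 47.637 = 42.183 kPa.
Final effective stress: σ'_f = σ'_0 + Δσ = 42.183 + 84.5 = 126.68 kPa.
Normally consolidated clay, so the full stress increment lies on the virgin compression line:
S_c = C_c·H/(1+e₀)·log₁₀(σ'_f/σ'_0) = 0.35×7.5/(1+1.16)×log₁₀(126.68/42.183)
    = 1.2153 × 0.47757 = 0.5804 m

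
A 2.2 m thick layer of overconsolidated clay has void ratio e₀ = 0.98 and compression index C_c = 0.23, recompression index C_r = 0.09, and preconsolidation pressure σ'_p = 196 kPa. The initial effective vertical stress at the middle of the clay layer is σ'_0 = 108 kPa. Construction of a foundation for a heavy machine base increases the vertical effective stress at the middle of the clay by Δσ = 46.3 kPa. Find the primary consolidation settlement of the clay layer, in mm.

Final effective stress: σ'_f = 108 + 46.3 = 154.3 kPa.
σ'_f = 154.3 ≤ σ'_p = 196 kPa, so the clay remains overconsolidated and only the recompression index applies:
S_c = C_r·H/(1+e₀)·log₁₀(σ'_f/σ'_0) = 0.09×2.2/1.98×log₁₀(154.3/108)
    = 0.099999 × 0.15494 = 0.01549 m

S_c ≈ 15.5 mm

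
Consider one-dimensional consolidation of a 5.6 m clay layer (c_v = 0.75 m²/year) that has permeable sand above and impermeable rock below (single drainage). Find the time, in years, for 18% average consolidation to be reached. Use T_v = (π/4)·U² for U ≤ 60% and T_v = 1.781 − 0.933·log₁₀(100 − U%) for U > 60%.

t ≈ 1.06 years

Drainage path length: H_d = H = 5.6 m (single drainage).
U ≤ 60%: T_v = (π/4)·U² = (π/4)×0.18² = 0.025447.
t = T_v·H_d²/c_v = 0.025447×5.6²/0.75 = 1.064 years.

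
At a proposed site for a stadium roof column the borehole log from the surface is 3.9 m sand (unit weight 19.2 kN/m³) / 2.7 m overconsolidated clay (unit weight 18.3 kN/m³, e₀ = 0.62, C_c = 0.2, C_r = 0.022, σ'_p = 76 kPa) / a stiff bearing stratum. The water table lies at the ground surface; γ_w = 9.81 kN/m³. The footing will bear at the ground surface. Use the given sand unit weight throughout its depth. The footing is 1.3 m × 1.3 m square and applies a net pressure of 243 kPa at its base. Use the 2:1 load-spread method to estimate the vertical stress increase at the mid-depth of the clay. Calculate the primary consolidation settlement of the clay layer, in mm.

Mid-depth of clay below the ground surface: z = 3.9 + 2.7/2 = 5.25 m.
Total vertical stress at mid-clay: σ_v = 19.2×3.9 + 18.3×1.35 = 99.585 kPa.
Pore pressure: u = 9.81×(5.25 − 0) = 51.503 kPa.
Initial effective stress: σ'_0 = σ_v − u = 99.585 − 51.503 = 48.082 kPa.
Stress increase at mid-clay by the 2:1 spreading method:
Δσ = qBL/((B+z)(L+z)) = 243×1.3×1.3/((1.3+5.25)(1.3+5.25)) = 9.5722 kPa
Final effective stress: σ'_f = 48.082 + 9.5722 = 57.654 kPa.
σ'_f = 57.654 ≤ σ'_p = 76 kPa, so the clay remains overconsolidated and only the recompression index applies:
S_c = C_r·H/(1+e₀)·log₁₀(σ'_f/σ'_0) = 0.022×2.7/1.62×log₁₀(57.654/48.082)
    = 0.036667 × 0.078847 = 0.002891 m

S_c ≈ 2.89 mm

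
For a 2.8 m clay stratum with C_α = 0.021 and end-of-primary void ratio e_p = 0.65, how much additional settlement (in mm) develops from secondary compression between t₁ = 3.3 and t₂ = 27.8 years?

Secondary compression: S_s = C_α·H/(1+e_p)·log₁₀(t₂/t₁)
S_s = 0.021×2.8/(1+0.65)×log₁₀(27.8/3.3)
    = 0.03564 × 0.9255 = 0.03298 m

S_s ≈ 33 mm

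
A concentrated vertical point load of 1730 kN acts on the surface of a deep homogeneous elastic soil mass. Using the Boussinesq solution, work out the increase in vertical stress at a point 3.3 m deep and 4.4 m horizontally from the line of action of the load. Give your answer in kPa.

Boussinesq vertical stress below a point load on an elastic half-space:
Δσ_z = 3P/(2πz²) · [1 + (r/z)²]^(−5/2)
r/z = 4.4/3.3 = 1.3333; [1+(r/z)²]^(−5/2) = 0.07776.
Δσ_z = 3×1730/(2π×3.3²) × 0.07776 = 75.851 × 0.07776 = 5.898 kPa

Δσ_z ≈ 5.9 kPa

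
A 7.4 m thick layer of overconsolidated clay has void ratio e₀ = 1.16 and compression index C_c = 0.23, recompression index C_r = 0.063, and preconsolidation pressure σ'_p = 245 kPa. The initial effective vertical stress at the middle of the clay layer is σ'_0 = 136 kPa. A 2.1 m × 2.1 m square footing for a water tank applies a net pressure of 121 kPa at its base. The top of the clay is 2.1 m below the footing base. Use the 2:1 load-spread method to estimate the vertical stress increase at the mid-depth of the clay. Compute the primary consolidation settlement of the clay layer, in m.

S_c ≈ 0.00572 m

Mid-depth of clay below the footing base: z = 2.1 + 7.4/2 = 5.8 m.
Stress increase at mid-clay by the 2:1 spreading method:
Δσ = qBL/((B+z)(L+z)) = 121×2.1×2.1/((2.1+5.8)(2.1+5.8)) = 8.5501 kPa
Final effective stress: σ'_f = 136 + 8.5501 = 144.55 kPa.
σ'_f = 144.55 ≤ σ'_p = 245 kPa, so the clay remains overconsolidated and only the recompression index applies:
S_c = C_r·H/(1+e₀)·log₁₀(σ'_f/σ'_0) = 0.063×7.4/2.16×log₁₀(144.55/136)
    = 0.21583 × 0.026479 = 0.005715 m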